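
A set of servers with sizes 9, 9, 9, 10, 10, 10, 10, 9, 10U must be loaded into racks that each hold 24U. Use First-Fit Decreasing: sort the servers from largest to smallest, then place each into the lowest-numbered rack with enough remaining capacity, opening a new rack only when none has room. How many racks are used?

5

Sorted descending: 10, 10, 10, 10, 10, 9, 9, 9, 9.
10U → rack 1 (remaining 14U)
10U → rack 1 (remaining 4U)
10U → rack 2 (remaining 14U)
10U → rack 2 (remaining 4U)
10U → rack 3 (remaining 14U)
9U → rack 3 (remaining 5U)
9U → rack 4 (remaining 15U)
9U → rack 4 (remaining 6U)
9U → rack 5 (remaining 15U)
Final racks: [10,10] [10,10] [10,9] [9,9] [9].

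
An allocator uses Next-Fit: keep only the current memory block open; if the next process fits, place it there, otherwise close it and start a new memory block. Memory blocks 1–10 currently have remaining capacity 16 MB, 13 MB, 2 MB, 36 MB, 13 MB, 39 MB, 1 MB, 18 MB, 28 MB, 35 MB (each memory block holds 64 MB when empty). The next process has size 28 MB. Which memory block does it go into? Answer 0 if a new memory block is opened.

10

Next-Fit only looks at memory block 10, which has 35 MB free.
28 MB fits there.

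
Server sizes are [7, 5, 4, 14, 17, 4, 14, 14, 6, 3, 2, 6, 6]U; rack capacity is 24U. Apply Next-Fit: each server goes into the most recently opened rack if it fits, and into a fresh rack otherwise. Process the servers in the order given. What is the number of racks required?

6

Put 7U in rack 1; 17U remain.
Put 5U in rack 1; 12U remain.
Put 4U in rack 1; 8U remain.
Put 14U in rack 2; 10U remain.
Put 17U in rack 3; 7U remain.
Put 4U in rack 3; 3U remain.
Put 14U in rack 4; 10U remain.
Put 14U in rack 5; 10U remain.
Put 6U in rack 5; 4U remain.
Put 3U in rack 5; 1U remain.
Put 2U in rack 6; 22U remain.
Put 6U in rack 6; 16U remain.
Put 6U in rack 6; 10U remain.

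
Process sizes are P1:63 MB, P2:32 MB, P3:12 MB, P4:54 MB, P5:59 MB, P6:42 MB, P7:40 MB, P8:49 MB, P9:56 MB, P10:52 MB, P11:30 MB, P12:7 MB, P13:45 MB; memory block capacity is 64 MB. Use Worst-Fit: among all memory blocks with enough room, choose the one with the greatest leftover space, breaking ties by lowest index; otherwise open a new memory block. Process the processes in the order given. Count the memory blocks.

Put P1 (63 MB) in memory block 1; 1 MB remain.
Put P2 (32 MB) in memory block 2; 32 MB remain.
Put P3 (12 MB) in memory block 2; 20 MB remain.
Put P4 (54 MB) in memory block 3; 10 MB remain.
Put P5 (59 MB) in memory block 4; 5 MB remain.
Put P6 (42 MB) in memory block 5; 22 MB remain.
Put P7 (40 MB) in memory block 6; 24 MB remain.
Put P8 (49 MB) in memory block 7; 15 MB remain.
Put P9 (56 MB) in memory block 8; 8 MB remain.
Put P10 (52 MB) in memory block 9; 12 MB remain.
Put P11 (30 MB) in memory block 10; 34 MB remain.
Put P12 (7 MB) in memory block 10; 27 MB remain.
Put P13 (45 MB) in memory block 11; 19 MB remain.

11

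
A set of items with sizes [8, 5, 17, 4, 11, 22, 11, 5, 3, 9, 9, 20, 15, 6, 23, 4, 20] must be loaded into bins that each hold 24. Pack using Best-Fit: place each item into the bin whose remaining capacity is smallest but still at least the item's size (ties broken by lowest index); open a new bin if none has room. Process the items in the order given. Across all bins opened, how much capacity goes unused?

24

8 → bin 1 (remaining 16)
5 → bin 1 (remaining 11)
17 → bin 2 (remaining 7)
4 → bin 2 (remaining 3)
11 → bin 1 (remaining 0)
22 → bin 3 (remaining 2)
11 → bin 4 (remaining 13)
5 → bin 4 (remaining 8)
3 → bin 2 (remaining 0)
9 → bin 5 (remaining 15)
9 → bin 5 (remaining 6)
20 → bin 6 (remaining 4)
15 → bin 7 (remaining 9)
6 → bin 5 (remaining 0)
23 → bin 8 (remaining 1)
4 → bin 6 (remaining 0)
20 → bin 9 (remaining 4)
9 bins × 24 = 216; used 192; unused 24.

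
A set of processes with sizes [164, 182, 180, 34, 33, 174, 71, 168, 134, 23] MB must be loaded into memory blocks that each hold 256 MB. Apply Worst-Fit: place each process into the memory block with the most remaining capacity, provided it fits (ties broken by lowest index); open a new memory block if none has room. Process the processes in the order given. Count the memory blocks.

164 MB → memory block 1 (remaining 92 MB)
182 MB → memory block 2 (remaining 74 MB)
180 MB → memory block 3 (remaining 76 MB)
34 MB → memory block 1 (remaining 58 MB)
33 MB → memory block 3 (remaining 43 MB)
174 MB → memory block 4 (remaining 82 MB)
71 MB → memory block 4 (remaining 11 MB)
168 MB → memory block 5 (remaining 88 MB)
134 MB → memory block 6 (remaining 122 MB)
23 MB → memory block 6 (remaining 99 MB)
Final memory blocks: [164,34] [182] [180,33] [174,71] [168] [134,23].

6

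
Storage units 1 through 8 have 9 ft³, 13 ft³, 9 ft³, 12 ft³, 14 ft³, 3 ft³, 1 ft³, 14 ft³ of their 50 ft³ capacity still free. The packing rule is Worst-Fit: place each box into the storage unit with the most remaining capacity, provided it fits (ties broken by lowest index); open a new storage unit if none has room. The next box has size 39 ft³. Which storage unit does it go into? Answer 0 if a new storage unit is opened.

0

No storage unit has ≥ 39 ft³ free, so a new storage unit is opened.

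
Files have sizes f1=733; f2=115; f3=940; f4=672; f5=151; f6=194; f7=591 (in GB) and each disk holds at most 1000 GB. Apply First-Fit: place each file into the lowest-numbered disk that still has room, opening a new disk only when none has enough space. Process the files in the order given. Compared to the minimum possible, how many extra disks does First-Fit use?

First-Fit: [733,115,151] [940] [672,194] [591] → 4 disks.
Total size 3396 GB; any packing needs at least ⌈3396/1000⌉ = 4 disks.
So 4 is already optimal.

0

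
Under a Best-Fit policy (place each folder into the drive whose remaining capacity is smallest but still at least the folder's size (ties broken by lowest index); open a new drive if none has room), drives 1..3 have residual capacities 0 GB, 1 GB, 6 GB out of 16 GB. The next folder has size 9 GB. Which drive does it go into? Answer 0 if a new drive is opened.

No drive has ≥ 9 GB free, so a new drive is opened.

0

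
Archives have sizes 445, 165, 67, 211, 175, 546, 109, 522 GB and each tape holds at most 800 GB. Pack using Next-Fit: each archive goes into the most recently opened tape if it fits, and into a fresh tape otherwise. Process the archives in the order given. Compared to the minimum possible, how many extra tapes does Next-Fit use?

1

Next-Fit: [445,165,67] [211,175] [546,109] [522] → 4 tapes.
Total size 2240 GB; any packing needs at least ⌈2240/800⌉ = 3 tapes.
An optimal packing achieves that bound: [546,211] [522,175,67] [445,165,109] → 3 tapes.
Excess: 4 − 3 = 1.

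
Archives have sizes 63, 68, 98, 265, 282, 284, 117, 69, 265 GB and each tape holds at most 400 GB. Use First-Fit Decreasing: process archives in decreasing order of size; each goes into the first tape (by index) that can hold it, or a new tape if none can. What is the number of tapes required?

Sorted descending: 284, 282, 265, 265, 117, 98, 69, 68, 63.
tape 1: place 284 GB, 116 GB left
tape 2: place 282 GB, 118 GB left
tape 3: place 265 GB, 135 GB left
tape 4: place 265 GB, 135 GB left
tape 2: place 117 GB, 1 GB left
tape 1: place 98 GB, 18 GB left
tape 3: place 69 GB, 66 GB left
tape 4: place 68 GB, 67 GB left
tape 3: place 63 GB, 3 GB left
Final tapes: [284,98] [282,117] [265,69,63] [265,68].

4 tapes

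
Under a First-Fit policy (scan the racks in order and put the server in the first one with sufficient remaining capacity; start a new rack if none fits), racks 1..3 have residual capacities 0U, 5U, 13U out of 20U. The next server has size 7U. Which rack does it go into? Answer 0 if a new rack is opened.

3

Racks with room: rack 3 (13U).
The first with room is rack 3.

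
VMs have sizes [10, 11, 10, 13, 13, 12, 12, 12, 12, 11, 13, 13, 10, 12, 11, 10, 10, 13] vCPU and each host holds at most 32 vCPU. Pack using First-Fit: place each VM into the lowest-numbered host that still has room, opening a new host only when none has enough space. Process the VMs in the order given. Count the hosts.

9 hosts

10 vCPU → host 1 (remaining 22 vCPU)
11 vCPU → host 1 (remaining 11 vCPU)
10 vCPU → host 1 (remaining 1 vCPU)
13 vCPU → host 2 (remaining 19 vCPU)
13 vCPU → host 2 (remaining 6 vCPU)
12 vCPU → host 3 (remaining 20 vCPU)
12 vCPU → host 3 (remaining 8 vCPU)
12 vCPU → host 4 (remaining 20 vCPU)
12 vCPU → host 4 (remaining 8 vCPU)
11 vCPU → host 5 (remaining 21 vCPU)
13 vCPU → host 5 (remaining 8 vCPU)
13 vCPU → host 6 (remaining 19 vCPU)
10 vCPU → host 6 (remaining 9 vCPU)
12 vCPU → host 7 (remaining 20 vCPU)
11 vCPU → host 7 (remaining 9 vCPU)
10 vCPU → host 8 (remaining 22 vCPU)
10 vCPU → host 8 (remaining 12 vCPU)
13 vCPU → host 9 (remaining 19 vCPU)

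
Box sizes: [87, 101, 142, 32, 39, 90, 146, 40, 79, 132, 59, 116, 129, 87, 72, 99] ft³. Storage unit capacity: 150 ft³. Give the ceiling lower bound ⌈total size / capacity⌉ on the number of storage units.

Total size = 87 + 101 + 142 + 32 + 39 + 90 + 146 + 40 + 79 + 132 + 59 + 116 + 129 + 87 + 72 + 99 = 1450 ft³.
⌈1450 / 150⌉ = 10.

10 storage units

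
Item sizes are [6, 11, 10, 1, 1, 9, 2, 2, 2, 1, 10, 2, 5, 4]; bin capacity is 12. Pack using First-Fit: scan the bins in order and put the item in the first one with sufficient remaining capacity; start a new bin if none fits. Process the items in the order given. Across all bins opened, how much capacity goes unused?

6

bin 1: place 6, 6 left
bin 2: place 11, 1 left
bin 3: place 10, 2 left
bin 1: place 1, 5 left
bin 1: place 1, 4 left
bin 4: place 9, 3 left
bin 1: place 2, 2 left
bin 1: place 2, 0 left
bin 3: place 2, 0 left
bin 2: place 1, 0 left
bin 5: place 10, 2 left
bin 4: place 2, 1 left
bin 6: place 5, 7 left
bin 6: place 4, 3 left
6 bins × 12 = 72; used 66; unused 6.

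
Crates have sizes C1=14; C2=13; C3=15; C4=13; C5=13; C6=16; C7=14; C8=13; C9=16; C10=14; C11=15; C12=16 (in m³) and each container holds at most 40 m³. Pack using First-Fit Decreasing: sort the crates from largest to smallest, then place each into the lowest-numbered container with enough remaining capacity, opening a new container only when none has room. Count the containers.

6 containers

Sorted descending: 16, 16, 16, 15, 15, 14, 14, 14, 13, 13, 13, 13.
Put 16 m³ in container 1; 24 m³ remain.
Put 16 m³ in container 1; 8 m³ remain.
Put 16 m³ in container 2; 24 m³ remain.
Put 15 m³ in container 2; 9 m³ remain.
Put 15 m³ in container 3; 25 m³ remain.
Put 14 m³ in container 3; 11 m³ remain.
Put 14 m³ in container 4; 26 m³ remain.
Put 14 m³ in container 4; 12 m³ remain.
Put 13 m³ in container 5; 27 m³ remain.
Put 13 m³ in container 5; 14 m³ remain.
Put 13 m³ in container 5; 1 m³ remain.
Put 13 m³ in container 6; 27 m³ remain.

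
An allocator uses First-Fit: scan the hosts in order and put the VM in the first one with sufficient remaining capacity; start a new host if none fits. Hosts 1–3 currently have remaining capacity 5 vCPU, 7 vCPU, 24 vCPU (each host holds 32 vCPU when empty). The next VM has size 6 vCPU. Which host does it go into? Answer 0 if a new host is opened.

Hosts with room: host 2 (7 vCPU), host 3 (24 vCPU).
The first with room is host 2.

2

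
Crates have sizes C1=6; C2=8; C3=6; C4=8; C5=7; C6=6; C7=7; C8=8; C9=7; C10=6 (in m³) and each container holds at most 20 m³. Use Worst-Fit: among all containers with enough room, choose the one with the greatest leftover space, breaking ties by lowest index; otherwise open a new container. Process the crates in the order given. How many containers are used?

C1 (6 m³) → container 1 (remaining 14 m³)
C2 (8 m³) → container 1 (remaining 6 m³)
C3 (6 m³) → container 1 (remaining 0 m³)
C4 (8 m³) → container 2 (remaining 12 m³)
C5 (7 m³) → container 2 (remaining 5 m³)
C6 (6 m³) → container 3 (remaining 14 m³)
C7 (7 m³) → container 3 (remaining 7 m³)
C8 (8 m³) → container 4 (remaining 12 m³)
C9 (7 m³) → container 4 (remaining 5 m³)
C10 (6 m³) → container 3 (remaining 1 m³)
Final containers: [6,8,6] [8,7] [6,7,6] [8,7].

4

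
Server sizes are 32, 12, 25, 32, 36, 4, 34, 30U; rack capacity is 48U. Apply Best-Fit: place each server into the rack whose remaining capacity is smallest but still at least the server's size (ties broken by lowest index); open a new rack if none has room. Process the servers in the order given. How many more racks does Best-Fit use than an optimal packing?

0

Best-Fit: [32,12,4] [25] [32] [36] [34] [30] → 6 racks.
6 servers exceed 24U (half the capacity), and no two of those can share a rack, so at least 6 racks are needed.
So 6 is already optimal.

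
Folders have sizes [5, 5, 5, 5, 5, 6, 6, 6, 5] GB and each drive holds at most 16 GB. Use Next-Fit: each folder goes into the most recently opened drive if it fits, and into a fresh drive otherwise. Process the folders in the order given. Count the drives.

Put 5 GB in drive 1; 11 GB remain.
Put 5 GB in drive 1; 6 GB remain.
Put 5 GB in drive 1; 1 GB remain.
Put 5 GB in drive 2; 11 GB remain.
Put 5 GB in drive 2; 6 GB remain.
Put 6 GB in drive 2; 0 GB remain.
Put 6 GB in drive 3; 10 GB remain.
Put 6 GB in drive 3; 4 GB remain.
Put 5 GB in drive 4; 11 GB remain.
Final drives: [5,5,5] [5,5,6] [6,6] [5].

4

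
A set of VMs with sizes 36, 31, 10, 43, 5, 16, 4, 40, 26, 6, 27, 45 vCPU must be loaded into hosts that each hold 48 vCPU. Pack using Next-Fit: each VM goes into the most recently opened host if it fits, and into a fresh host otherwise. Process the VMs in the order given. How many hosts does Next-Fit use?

8 hosts

36 vCPU → host 1 (remaining 12 vCPU)
31 vCPU → host 2 (remaining 17 vCPU)
10 vCPU → host 2 (remaining 7 vCPU)
43 vCPU → host 3 (remaining 5 vCPU)
5 vCPU → host 3 (remaining 0 vCPU)
16 vCPU → host 4 (remaining 32 vCPU)
4 vCPU → host 4 (remaining 28 vCPU)
40 vCPU → host 5 (remaining 8 vCPU)
26 vCPU → host 6 (remaining 22 vCPU)
6 vCPU → host 6 (remaining 16 vCPU)
27 vCPU → host 7 (remaining 21 vCPU)
45 vCPU → host 8 (remaining 3 vCPU)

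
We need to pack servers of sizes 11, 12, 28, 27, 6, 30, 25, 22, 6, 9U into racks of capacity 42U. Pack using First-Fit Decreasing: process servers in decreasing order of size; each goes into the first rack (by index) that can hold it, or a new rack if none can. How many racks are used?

Sorted descending: 30, 28, 27, 25, 22, 12, 11, 9, 6, 6.
30U → rack 1 (remaining 12U)
28U → rack 2 (remaining 14U)
27U → rack 3 (remaining 15U)
25U → rack 4 (remaining 17U)
22U → rack 5 (remaining 20U)
12U → rack 1 (remaining 0U)
11U → rack 2 (remaining 3U)
9U → rack 3 (remaining 6U)
6U → rack 3 (remaining 0U)
6U → rack 4 (remaining 11U)
Final racks: [30,12] [28,11] [27,9,6] [25,6] [22].

5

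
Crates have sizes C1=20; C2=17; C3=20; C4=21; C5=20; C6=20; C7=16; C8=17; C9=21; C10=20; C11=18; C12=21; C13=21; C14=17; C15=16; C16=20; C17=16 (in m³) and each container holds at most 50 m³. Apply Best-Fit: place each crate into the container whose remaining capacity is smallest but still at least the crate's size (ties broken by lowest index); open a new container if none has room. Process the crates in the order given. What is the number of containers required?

Put C1 (20 m³) in container 1; 30 m³ remain.
Put C2 (17 m³) in container 1; 13 m³ remain.
Put C3 (20 m³) in container 2; 30 m³ remain.
Put C4 (21 m³) in container 2; 9 m³ remain.
Put C5 (20 m³) in container 3; 30 m³ remain.
Put C6 (20 m³) in container 3; 10 m³ remain.
Put C7 (16 m³) in container 4; 34 m³ remain.
Put C8 (17 m³) in container 4; 17 m³ remain.
Put C9 (21 m³) in container 5; 29 m³ remain.
Put C10 (20 m³) in container 5; 9 m³ remain.
Put C11 (18 m³) in container 6; 32 m³ remain.
Put C12 (21 m³) in container 6; 11 m³ remain.
Put C13 (21 m³) in container 7; 29 m³ remain.
Put C14 (17 m³) in container 4; 0 m³ remain.
Put C15 (16 m³) in container 7; 13 m³ remain.
Put C16 (20 m³) in container 8; 30 m³ remain.
Put C17 (16 m³) in container 8; 14 m³ remain.
Final containers: [20,17] [20,21] [20,20] [16,17,17] [21,20] [18,21] [21,16] [20,16].

8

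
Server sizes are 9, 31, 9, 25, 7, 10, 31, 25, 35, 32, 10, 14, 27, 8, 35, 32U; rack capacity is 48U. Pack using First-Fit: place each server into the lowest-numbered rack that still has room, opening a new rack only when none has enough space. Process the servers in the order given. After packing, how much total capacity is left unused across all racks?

92

9U → rack 1 (remaining 39U)
31U → rack 1 (remaining 8U)
9U → rack 2 (remaining 39U)
25U → rack 2 (remaining 14U)
7U → rack 1 (remaining 1U)
10U → rack 2 (remaining 4U)
31U → rack 3 (remaining 17U)
25U → rack 4 (remaining 23U)
35U → rack 5 (remaining 13U)
32U → rack 6 (remaining 16U)
10U → rack 3 (remaining 7U)
14U → rack 4 (remaining 9U)
27U → rack 7 (remaining 21U)
8U → rack 4 (remaining 1U)
35U → rack 8 (remaining 13U)
32U → rack 9 (remaining 16U)
9 racks × 48U = 432U; used 340U; unused 92U.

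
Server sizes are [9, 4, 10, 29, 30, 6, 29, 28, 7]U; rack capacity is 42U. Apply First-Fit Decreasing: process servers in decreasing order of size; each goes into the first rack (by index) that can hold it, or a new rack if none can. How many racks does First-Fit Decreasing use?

Sorted descending: 30, 29, 29, 28, 10, 9, 7, 6, 4.
rack 1: place 30U, 12U left
rack 2: place 29U, 13U left
rack 3: place 29U, 13U left
rack 4: place 28U, 14U left
rack 1: place 10U, 2U left
rack 2: place 9U, 4U left
rack 3: place 7U, 6U left
rack 3: place 6U, 0U left
rack 2: place 4U, 0U left

4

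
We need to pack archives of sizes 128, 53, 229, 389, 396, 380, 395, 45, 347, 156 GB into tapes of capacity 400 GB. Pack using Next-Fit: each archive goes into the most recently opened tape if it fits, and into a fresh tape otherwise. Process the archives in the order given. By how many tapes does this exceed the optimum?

1

Next-Fit: [128,53] [229] [389] [396] [380] [395] [45,347] [156] → 8 tapes.
Total size 2518 GB; any packing needs at least ⌈2518/400⌉ = 7 tapes.
An optimal packing achieves that bound: [396] [395] [389] [380] [347,53] [229,156] [128,45] → 7 tapes.
Excess: 8 − 7 = 1.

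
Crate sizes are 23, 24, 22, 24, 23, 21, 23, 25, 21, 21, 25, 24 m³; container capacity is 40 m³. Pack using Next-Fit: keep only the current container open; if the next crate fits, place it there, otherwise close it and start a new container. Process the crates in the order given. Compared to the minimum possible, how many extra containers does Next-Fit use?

Next-Fit: [23] [24] [22] [24] [23] [21] [23] [25] [21] [21] [25] [24] → 12 containers.
12 crates exceed 20 m³ (half the capacity), and no two of those can share a container, so at least 12 containers are needed.
So 12 is already optimal.

0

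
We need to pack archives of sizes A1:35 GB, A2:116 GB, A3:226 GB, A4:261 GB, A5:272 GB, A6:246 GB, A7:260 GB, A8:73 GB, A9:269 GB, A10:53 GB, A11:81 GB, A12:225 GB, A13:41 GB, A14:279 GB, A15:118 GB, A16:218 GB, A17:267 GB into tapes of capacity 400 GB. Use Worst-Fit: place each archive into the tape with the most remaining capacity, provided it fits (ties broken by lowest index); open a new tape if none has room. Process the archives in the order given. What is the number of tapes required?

A1 (35 GB) → tape 1 (remaining 365 GB)
A2 (116 GB) → tape 1 (remaining 249 GB)
A3 (226 GB) → tape 1 (remaining 23 GB)
A4 (261 GB) → tape 2 (remaining 139 GB)
A5 (272 GB) → tape 3 (remaining 128 GB)
A6 (246 GB) → tape 4 (remaining 154 GB)
A7 (260 GB) → tape 5 (remaining 140 GB)
A8 (73 GB) → tape 4 (remaining 81 GB)
A9 (269 GB) → tape 6 (remaining 131 GB)
A10 (53 GB) → tape 5 (remaining 87 GB)
A11 (81 GB) → tape 2 (remaining 58 GB)
A12 (225 GB) → tape 7 (remaining 175 GB)
A13 (41 GB) → tape 7 (remaining 134 GB)
A14 (279 GB) → tape 8 (remaining 121 GB)
A15 (118 GB) → tape 7 (remaining 16 GB)
A16 (218 GB) → tape 9 (remaining 182 GB)
A17 (267 GB) → tape 10 (remaining 133 GB)
Final tapes: [35,116,226] [261,81] [272] [246,73] [260,53] [269] [225,41,118] [279] [218] [267].

10 tapes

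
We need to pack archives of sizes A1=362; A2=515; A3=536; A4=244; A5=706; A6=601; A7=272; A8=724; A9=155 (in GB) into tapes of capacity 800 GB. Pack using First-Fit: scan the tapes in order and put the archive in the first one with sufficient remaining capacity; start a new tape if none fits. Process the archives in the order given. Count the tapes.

A1 (362 GB) → tape 1 (remaining 438 GB)
A2 (515 GB) → tape 2 (remaining 285 GB)
A3 (536 GB) → tape 3 (remaining 264 GB)
A4 (244 GB) → tape 1 (remaining 194 GB)
A5 (706 GB) → tape 4 (remaining 94 GB)
A6 (601 GB) → tape 5 (remaining 199 GB)
A7 (272 GB) → tape 2 (remaining 13 GB)
A8 (724 GB) → tape 6 (remaining 76 GB)
A9 (155 GB) → tape 1 (remaining 39 GB)

6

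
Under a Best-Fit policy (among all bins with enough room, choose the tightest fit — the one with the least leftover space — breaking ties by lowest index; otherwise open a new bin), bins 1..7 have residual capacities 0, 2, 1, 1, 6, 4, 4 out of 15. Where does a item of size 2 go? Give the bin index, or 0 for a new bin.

Bins with room: bin 2 (2), bin 5 (6), bin 6 (4), bin 7 (4).
Tightest fit is bin 2 with 2 free.

2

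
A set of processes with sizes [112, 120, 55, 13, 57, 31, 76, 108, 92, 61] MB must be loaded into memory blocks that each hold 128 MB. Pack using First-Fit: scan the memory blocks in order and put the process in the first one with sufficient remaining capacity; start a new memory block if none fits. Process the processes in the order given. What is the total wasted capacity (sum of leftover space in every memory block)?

Put 112 MB in memory block 1; 16 MB remain.
Put 120 MB in memory block 2; 8 MB remain.
Put 55 MB in memory block 3; 73 MB remain.
Put 13 MB in memory block 1; 3 MB remain.
Put 57 MB in memory block 3; 16 MB remain.
Put 31 MB in memory block 4; 97 MB remain.
Put 76 MB in memory block 4; 21 MB remain.
Put 108 MB in memory block 5; 20 MB remain.
Put 92 MB in memory block 6; 36 MB remain.
Put 61 MB in memory block 7; 67 MB remain.
7 memory blocks × 128 MB = 896 MB; used 725 MB; unused 171 MB.

171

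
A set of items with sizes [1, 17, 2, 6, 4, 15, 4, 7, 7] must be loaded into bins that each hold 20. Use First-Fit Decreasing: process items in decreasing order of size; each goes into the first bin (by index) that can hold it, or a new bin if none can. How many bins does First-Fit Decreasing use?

4 bins

Sorted descending: 17, 15, 7, 7, 6, 4, 4, 2, 1.
17 → bin 1 (remaining 3)
15 → bin 2 (remaining 5)
7 → bin 3 (remaining 13)
7 → bin 3 (remaining 6)
6 → bin 3 (remaining 0)
4 → bin 2 (remaining 1)
4 → bin 4 (remaining 16)
2 → bin 1 (remaining 1)
1 → bin 1 (remaining 0)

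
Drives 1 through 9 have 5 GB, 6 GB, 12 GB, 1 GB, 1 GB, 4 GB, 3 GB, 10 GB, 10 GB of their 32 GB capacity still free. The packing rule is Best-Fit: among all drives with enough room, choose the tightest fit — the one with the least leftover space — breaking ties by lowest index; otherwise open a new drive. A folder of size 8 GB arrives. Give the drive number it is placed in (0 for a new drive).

Drives with room: drive 3 (12 GB), drive 8 (10 GB), drive 9 (10 GB).
Tightest fit is drive 8 with 10 GB free.

8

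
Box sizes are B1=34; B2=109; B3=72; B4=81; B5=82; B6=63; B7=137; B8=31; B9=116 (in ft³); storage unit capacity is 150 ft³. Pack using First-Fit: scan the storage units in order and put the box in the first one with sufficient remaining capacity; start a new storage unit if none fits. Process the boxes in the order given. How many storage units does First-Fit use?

6

B1 (34 ft³) → storage unit 1 (remaining 116 ft³)
B2 (109 ft³) → storage unit 1 (remaining 7 ft³)
B3 (72 ft³) → storage unit 2 (remaining 78 ft³)
B4 (81 ft³) → storage unit 3 (remaining 69 ft³)
B5 (82 ft³) → storage unit 4 (remaining 68 ft³)
B6 (63 ft³) → storage unit 2 (remaining 15 ft³)
B7 (137 ft³) → storage unit 5 (remaining 13 ft³)
B8 (31 ft³) → storage unit 3 (remaining 38 ft³)
B9 (116 ft³) → storage unit 6 (remaining 34 ft³)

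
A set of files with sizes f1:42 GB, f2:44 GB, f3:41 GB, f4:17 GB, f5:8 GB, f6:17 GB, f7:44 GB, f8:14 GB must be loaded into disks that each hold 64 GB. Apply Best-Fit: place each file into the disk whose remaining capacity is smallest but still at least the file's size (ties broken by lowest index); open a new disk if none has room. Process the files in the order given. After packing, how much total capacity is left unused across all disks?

f1 (42 GB) → disk 1 (remaining 22 GB)
f2 (44 GB) → disk 2 (remaining 20 GB)
f3 (41 GB) → disk 3 (remaining 23 GB)
f4 (17 GB) → disk 2 (remaining 3 GB)
f5 (8 GB) → disk 1 (remaining 14 GB)
f6 (17 GB) → disk 3 (remaining 6 GB)
f7 (44 GB) → disk 4 (remaining 20 GB)
f8 (14 GB) → disk 1 (remaining 0 GB)
4 disks × 64 GB = 256 GB; used 227 GB; unused 29 GB.

29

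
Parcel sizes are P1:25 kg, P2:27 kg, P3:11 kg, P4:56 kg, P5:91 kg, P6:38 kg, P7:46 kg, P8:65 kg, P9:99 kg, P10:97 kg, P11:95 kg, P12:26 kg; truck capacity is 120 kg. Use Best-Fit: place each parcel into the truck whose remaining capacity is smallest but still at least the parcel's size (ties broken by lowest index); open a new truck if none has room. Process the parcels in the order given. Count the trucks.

7

Put P1 (25 kg) in truck 1; 95 kg remain.
Put P2 (27 kg) in truck 1; 68 kg remain.
Put P3 (11 kg) in truck 1; 57 kg remain.
Put P4 (56 kg) in truck 1; 1 kg remain.
Put P5 (91 kg) in truck 2; 29 kg remain.
Put P6 (38 kg) in truck 3; 82 kg remain.
Put P7 (46 kg) in truck 3; 36 kg remain.
Put P8 (65 kg) in truck 4; 55 kg remain.
Put P9 (99 kg) in truck 5; 21 kg remain.
Put P10 (97 kg) in truck 6; 23 kg remain.
Put P11 (95 kg) in truck 7; 25 kg remain.
Put P12 (26 kg) in truck 2; 3 kg remain.
Final trucks: [25,27,11,56] [91,26] [38,46] [65] [99] [97] [95].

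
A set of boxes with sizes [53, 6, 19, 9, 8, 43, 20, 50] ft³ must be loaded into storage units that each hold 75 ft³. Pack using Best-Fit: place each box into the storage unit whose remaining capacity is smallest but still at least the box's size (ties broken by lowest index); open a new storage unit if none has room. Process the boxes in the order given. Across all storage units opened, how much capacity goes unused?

17

53 ft³ → storage unit 1 (remaining 22 ft³)
6 ft³ → storage unit 1 (remaining 16 ft³)
19 ft³ → storage unit 2 (remaining 56 ft³)
9 ft³ → storage unit 1 (remaining 7 ft³)
8 ft³ → storage unit 2 (remaining 48 ft³)
43 ft³ → storage unit 2 (remaining 5 ft³)
20 ft³ → storage unit 3 (remaining 55 ft³)
50 ft³ → storage unit 3 (remaining 5 ft³)
3 storage units × 75 ft³ = 225 ft³; used 208 ft³; unused 17 ft³.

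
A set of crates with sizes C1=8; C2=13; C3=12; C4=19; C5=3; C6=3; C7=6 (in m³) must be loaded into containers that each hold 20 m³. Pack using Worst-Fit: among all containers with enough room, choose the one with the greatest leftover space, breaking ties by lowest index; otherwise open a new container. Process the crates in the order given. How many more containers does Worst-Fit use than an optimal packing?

0

Worst-Fit: [8,12] [13,3,3] [19] [6] → 4 containers.
Total size 64 m³; any packing needs at least ⌈64/20⌉ = 4 containers.
So 4 is already optimal.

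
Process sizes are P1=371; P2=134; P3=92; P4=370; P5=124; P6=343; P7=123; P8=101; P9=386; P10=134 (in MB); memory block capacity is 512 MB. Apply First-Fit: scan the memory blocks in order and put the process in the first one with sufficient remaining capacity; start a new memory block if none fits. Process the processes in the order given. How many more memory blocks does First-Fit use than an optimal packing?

First-Fit: [371,134] [92,370] [124,343] [123,101,134] [386] → 5 memory blocks.
Total size 2178 MB; any packing needs at least ⌈2178/512⌉ = 5 memory blocks.
So 5 is already optimal.

0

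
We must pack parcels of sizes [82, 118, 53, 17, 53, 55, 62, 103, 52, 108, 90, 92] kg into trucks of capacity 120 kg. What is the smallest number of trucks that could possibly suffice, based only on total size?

8 trucks

Total size = 82 + 118 + 53 + 17 + 53 + 55 + 62 + 103 + 52 + 108 + 90 + 92 = 885 kg.
⌈885 / 120⌉ = 8.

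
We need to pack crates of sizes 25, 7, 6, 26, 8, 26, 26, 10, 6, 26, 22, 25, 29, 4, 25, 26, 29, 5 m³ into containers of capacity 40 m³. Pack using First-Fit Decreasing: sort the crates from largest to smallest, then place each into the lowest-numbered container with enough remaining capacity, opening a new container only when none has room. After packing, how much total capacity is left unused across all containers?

109

Sorted descending: 29, 29, 26, 26, 26, 26, 26, 25, 25, 25, 22, 10, 8, 7, 6, 6, 5, 4.
container 1: place 29 m³, 11 m³ left
container 2: place 29 m³, 11 m³ left
container 3: place 26 m³, 14 m³ left
container 4: place 26 m³, 14 m³ left
container 5: place 26 m³, 14 m³ left
container 6: place 26 m³, 14 m³ left
container 7: place 26 m³, 14 m³ left
container 8: place 25 m³, 15 m³ left
container 9: place 25 m³, 15 m³ left
container 10: place 25 m³, 15 m³ left
container 11: place 22 m³, 18 m³ left
container 1: place 10 m³, 1 m³ left
container 2: place 8 m³, 3 m³ left
container 3: place 7 m³, 7 m³ left
container 3: place 6 m³, 1 m³ left
container 4: place 6 m³, 8 m³ left
container 4: place 5 m³, 3 m³ left
container 5: place 4 m³, 10 m³ left
11 containers × 40 m³ = 440 m³; used 331 m³; unused 109 m³.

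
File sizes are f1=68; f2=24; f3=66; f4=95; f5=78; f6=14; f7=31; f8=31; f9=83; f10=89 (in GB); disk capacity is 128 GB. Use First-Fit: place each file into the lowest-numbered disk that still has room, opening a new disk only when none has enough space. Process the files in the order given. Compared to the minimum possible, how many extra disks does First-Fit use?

0

First-Fit: [68,24,14] [66,31,31] [95] [78] [83] [89] → 6 disks.
6 files exceed 64 GB (half the capacity), and no two of those can share a disk, so at least 6 disks are needed.
So 6 is already optimal.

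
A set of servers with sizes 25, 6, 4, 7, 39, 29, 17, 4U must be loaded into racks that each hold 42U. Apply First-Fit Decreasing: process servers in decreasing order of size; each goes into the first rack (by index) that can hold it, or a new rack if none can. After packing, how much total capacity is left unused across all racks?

37

Sorted descending: 39, 29, 25, 17, 7, 6, 4, 4.
rack 1: place 39U, 3U left
rack 2: place 29U, 13U left
rack 3: place 25U, 17U left
rack 3: place 17U, 0U left
rack 2: place 7U, 6U left
rack 2: place 6U, 0U left
rack 4: place 4U, 38U left
rack 4: place 4U, 34U left
4 racks × 42U = 168U; used 131U; unused 37U.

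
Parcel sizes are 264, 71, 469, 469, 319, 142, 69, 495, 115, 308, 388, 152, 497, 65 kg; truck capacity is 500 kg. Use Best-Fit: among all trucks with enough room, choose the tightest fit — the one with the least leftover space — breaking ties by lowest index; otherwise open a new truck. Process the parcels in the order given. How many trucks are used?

264 kg → truck 1 (remaining 236 kg)
71 kg → truck 1 (remaining 165 kg)
469 kg → truck 2 (remaining 31 kg)
469 kg → truck 3 (remaining 31 kg)
319 kg → truck 4 (remaining 181 kg)
142 kg → truck 1 (remaining 23 kg)
69 kg → truck 4 (remaining 112 kg)
495 kg → truck 5 (remaining 5 kg)
115 kg → truck 6 (remaining 385 kg)
308 kg → truck 6 (remaining 77 kg)
388 kg → truck 7 (remaining 112 kg)
152 kg → truck 8 (remaining 348 kg)
497 kg → truck 9 (remaining 3 kg)
65 kg → truck 6 (remaining 12 kg)

9 trucks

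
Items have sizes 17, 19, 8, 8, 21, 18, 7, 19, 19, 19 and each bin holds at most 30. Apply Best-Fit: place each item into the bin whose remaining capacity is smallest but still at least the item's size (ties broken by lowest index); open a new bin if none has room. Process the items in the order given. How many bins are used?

7 bins

17 → bin 1 (remaining 13)
19 → bin 2 (remaining 11)
8 → bin 2 (remaining 3)
8 → bin 1 (remaining 5)
21 → bin 3 (remaining 9)
18 → bin 4 (remaining 12)
7 → bin 3 (remaining 2)
19 → bin 5 (remaining 11)
19 → bin 6 (remaining 11)
19 → bin 7 (remaining 11)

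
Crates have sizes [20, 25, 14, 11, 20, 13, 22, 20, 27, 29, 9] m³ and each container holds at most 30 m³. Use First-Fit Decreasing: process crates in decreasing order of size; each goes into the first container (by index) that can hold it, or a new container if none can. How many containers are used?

Sorted descending: 29, 27, 25, 22, 20, 20, 20, 14, 13, 11, 9.
29 m³ → container 1 (remaining 1 m³)
27 m³ → container 2 (remaining 3 m³)
25 m³ → container 3 (remaining 5 m³)
22 m³ → container 4 (remaining 8 m³)
20 m³ → container 5 (remaining 10 m³)
20 m³ → container 6 (remaining 10 m³)
20 m³ → container 7 (remaining 10 m³)
14 m³ → container 8 (remaining 16 m³)
13 m³ → container 8 (remaining 3 m³)
11 m³ → container 9 (remaining 19 m³)
9 m³ → container 5 (remaining 1 m³)
Final containers: [29] [27] [25] [22] [20,9] [20] [20] [14,13] [11].

9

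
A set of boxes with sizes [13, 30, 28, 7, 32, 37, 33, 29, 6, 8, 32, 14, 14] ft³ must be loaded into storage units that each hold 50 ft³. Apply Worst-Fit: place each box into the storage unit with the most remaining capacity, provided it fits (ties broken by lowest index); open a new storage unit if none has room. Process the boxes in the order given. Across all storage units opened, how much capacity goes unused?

67

13 ft³ → storage unit 1 (remaining 37 ft³)
30 ft³ → storage unit 1 (remaining 7 ft³)
28 ft³ → storage unit 2 (remaining 22 ft³)
7 ft³ → storage unit 2 (remaining 15 ft³)
32 ft³ → storage unit 3 (remaining 18 ft³)
37 ft³ → storage unit 4 (remaining 13 ft³)
33 ft³ → storage unit 5 (remaining 17 ft³)
29 ft³ → storage unit 6 (remaining 21 ft³)
6 ft³ → storage unit 6 (remaining 15 ft³)
8 ft³ → storage unit 3 (remaining 10 ft³)
32 ft³ → storage unit 7 (remaining 18 ft³)
14 ft³ → storage unit 7 (remaining 4 ft³)
14 ft³ → storage unit 5 (remaining 3 ft³)
7 storage units × 50 ft³ = 350 ft³; used 283 ft³; unused 67 ft³.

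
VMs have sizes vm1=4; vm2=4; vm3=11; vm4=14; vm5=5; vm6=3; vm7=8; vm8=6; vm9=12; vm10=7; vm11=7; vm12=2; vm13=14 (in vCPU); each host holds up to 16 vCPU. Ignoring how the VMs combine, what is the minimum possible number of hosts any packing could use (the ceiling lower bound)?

7

Total size = 4 + 4 + 11 + 14 + 5 + 3 + 8 + 6 + 12 + 7 + 7 + 2 + 14 = 97 vCPU.
⌈97 / 16⌉ = 7.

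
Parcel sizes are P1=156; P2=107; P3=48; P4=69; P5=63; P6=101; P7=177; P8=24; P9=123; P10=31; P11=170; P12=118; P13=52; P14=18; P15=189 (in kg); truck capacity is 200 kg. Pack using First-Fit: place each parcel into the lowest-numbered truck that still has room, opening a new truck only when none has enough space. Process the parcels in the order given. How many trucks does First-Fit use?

Put P1 (156 kg) in truck 1; 44 kg remain.
Put P2 (107 kg) in truck 2; 93 kg remain.
Put P3 (48 kg) in truck 2; 45 kg remain.
Put P4 (69 kg) in truck 3; 131 kg remain.
Put P5 (63 kg) in truck 3; 68 kg remain.
Put P6 (101 kg) in truck 4; 99 kg remain.
Put P7 (177 kg) in truck 5; 23 kg remain.
Put P8 (24 kg) in truck 1; 20 kg remain.
Put P9 (123 kg) in truck 6; 77 kg remain.
Put P10 (31 kg) in truck 2; 14 kg remain.
Put P11 (170 kg) in truck 7; 30 kg remain.
Put P12 (118 kg) in truck 8; 82 kg remain.
Put P13 (52 kg) in truck 3; 16 kg remain.
Put P14 (18 kg) in truck 1; 2 kg remain.
Put P15 (189 kg) in truck 9; 11 kg remain.

9 trucks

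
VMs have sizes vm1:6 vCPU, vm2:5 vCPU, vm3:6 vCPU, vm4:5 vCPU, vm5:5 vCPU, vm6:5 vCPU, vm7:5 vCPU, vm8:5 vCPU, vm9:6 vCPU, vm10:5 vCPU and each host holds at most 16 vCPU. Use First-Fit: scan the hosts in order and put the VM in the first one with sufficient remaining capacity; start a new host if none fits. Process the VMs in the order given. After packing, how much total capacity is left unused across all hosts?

vm1 (6 vCPU) → host 1 (remaining 10 vCPU)
vm2 (5 vCPU) → host 1 (remaining 5 vCPU)
vm3 (6 vCPU) → host 2 (remaining 10 vCPU)
vm4 (5 vCPU) → host 1 (remaining 0 vCPU)
vm5 (5 vCPU) → host 2 (remaining 5 vCPU)
vm6 (5 vCPU) → host 2 (remaining 0 vCPU)
vm7 (5 vCPU) → host 3 (remaining 11 vCPU)
vm8 (5 vCPU) → host 3 (remaining 6 vCPU)
vm9 (6 vCPU) → host 3 (remaining 0 vCPU)
vm10 (5 vCPU) → host 4 (remaining 11 vCPU)
4 hosts × 16 vCPU = 64 vCPU; used 53 vCPU; unused 11 vCPU.

11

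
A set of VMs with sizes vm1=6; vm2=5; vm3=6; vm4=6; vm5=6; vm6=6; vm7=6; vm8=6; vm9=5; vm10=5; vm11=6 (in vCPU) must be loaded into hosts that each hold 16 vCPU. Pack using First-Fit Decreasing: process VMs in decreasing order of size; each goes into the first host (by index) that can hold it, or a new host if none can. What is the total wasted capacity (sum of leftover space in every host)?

17

Sorted descending: 6, 6, 6, 6, 6, 6, 6, 6, 5, 5, 5.
host 1: place 6 vCPU, 10 vCPU left
host 1: place 6 vCPU, 4 vCPU left
host 2: place 6 vCPU, 10 vCPU left
host 2: place 6 vCPU, 4 vCPU left
host 3: place 6 vCPU, 10 vCPU left
host 3: place 6 vCPU, 4 vCPU left
host 4: place 6 vCPU, 10 vCPU left
host 4: place 6 vCPU, 4 vCPU left
host 5: place 5 vCPU, 11 vCPU left
host 5: place 5 vCPU, 6 vCPU left
host 5: place 5 vCPU, 1 vCPU left
5 hosts × 16 vCPU = 80 vCPU; used 63 vCPU; unused 17 vCPU.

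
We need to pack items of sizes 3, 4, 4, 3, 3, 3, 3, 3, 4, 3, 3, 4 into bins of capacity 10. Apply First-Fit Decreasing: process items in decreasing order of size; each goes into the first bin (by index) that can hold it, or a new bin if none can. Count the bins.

Sorted descending: 4, 4, 4, 4, 3, 3, 3, 3, 3, 3, 3, 3.
4 → bin 1 (remaining 6)
4 → bin 1 (remaining 2)
4 → bin 2 (remaining 6)
4 → bin 2 (remaining 2)
3 → bin 3 (remaining 7)
3 → bin 3 (remaining 4)
3 → bin 3 (remaining 1)
3 → bin 4 (remaining 7)
3 → bin 4 (remaining 4)
3 → bin 4 (remaining 1)
3 → bin 5 (remaining 7)
3 → bin 5 (remaining 4)
Final bins: [4,4] [4,4] [3,3,3] [3,3,3] [3,3].

5 bins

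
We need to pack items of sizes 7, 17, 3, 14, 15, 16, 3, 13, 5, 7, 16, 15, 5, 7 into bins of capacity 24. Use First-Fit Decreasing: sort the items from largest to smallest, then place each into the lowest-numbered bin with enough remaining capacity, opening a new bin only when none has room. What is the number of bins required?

Sorted descending: 17, 16, 16, 15, 15, 14, 13, 7, 7, 7, 5, 5, 3, 3.
Put 17 in bin 1; 7 remain.
Put 16 in bin 2; 8 remain.
Put 16 in bin 3; 8 remain.
Put 15 in bin 4; 9 remain.
Put 15 in bin 5; 9 remain.
Put 14 in bin 6; 10 remain.
Put 13 in bin 7; 11 remain.
Put 7 in bin 1; 0 remain.
Put 7 in bin 2; 1 remain.
Put 7 in bin 3; 1 remain.
Put 5 in bin 4; 4 remain.
Put 5 in bin 5; 4 remain.
Put 3 in bin 4; 1 remain.
Put 3 in bin 5; 1 remain.

7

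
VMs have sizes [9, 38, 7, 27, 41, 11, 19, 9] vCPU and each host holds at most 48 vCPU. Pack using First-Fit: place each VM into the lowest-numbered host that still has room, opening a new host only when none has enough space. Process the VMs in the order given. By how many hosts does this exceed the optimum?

First-Fit: [9,38] [7,27,11] [41] [19,9] → 4 hosts.
Total size 161 vCPU; any packing needs at least ⌈161/48⌉ = 4 hosts.
So 4 is already optimal.

0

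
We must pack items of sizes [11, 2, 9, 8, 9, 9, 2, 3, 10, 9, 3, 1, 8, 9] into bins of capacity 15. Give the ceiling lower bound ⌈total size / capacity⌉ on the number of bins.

7 bins

Total size = 11 + 2 + 9 + 8 + 9 + 9 + 2 + 3 + 10 + 9 + 3 + 1 + 8 + 9 = 93.
⌈93 / 15⌉ = 7.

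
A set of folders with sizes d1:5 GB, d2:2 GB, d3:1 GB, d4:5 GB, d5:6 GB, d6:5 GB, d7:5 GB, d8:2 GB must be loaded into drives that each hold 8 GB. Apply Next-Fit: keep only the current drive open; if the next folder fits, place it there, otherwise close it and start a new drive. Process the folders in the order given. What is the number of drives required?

d1 (5 GB) → drive 1 (remaining 3 GB)
d2 (2 GB) → drive 1 (remaining 1 GB)
d3 (1 GB) → drive 1 (remaining 0 GB)
d4 (5 GB) → drive 2 (remaining 3 GB)
d5 (6 GB) → drive 3 (remaining 2 GB)
d6 (5 GB) → drive 4 (remaining 3 GB)
d7 (5 GB) → drive 5 (remaining 3 GB)
d8 (2 GB) → drive 5 (remaining 1 GB)
Final drives: [5,2,1] [5] [6] [5] [5,2].

5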